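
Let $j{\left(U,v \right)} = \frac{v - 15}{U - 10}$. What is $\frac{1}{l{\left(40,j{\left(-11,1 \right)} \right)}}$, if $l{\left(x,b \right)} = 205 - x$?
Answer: $\frac{1}{165} \approx 0.0060606$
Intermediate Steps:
$j{\left(U,v \right)} = \frac{-15 + v}{-10 + U}$
$\frac{1}{l{\left(40,j{\left(-11,1 \right)} \right)}} = \frac{1}{205 - 40} = \frac{1}{165}$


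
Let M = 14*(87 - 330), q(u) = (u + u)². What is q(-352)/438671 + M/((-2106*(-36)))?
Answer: 74245399/68432676 ≈ 1.0849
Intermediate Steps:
q(u) = 4*u² (q(u) = (2*u)² = 4*u²)
M = -3402 (M = 14*(-243) = -3402)
q(-352)/438671 + M/((-2106*(-36))) = (4*(-352)²)/438671 - 3402/((-2106*(-36))) = (4*123904)*(1/438671) - 3402/75816 = 495616*(1/438671) - 3402*1/75816 = 495616/438671 - 7/156 = 74245399/68432676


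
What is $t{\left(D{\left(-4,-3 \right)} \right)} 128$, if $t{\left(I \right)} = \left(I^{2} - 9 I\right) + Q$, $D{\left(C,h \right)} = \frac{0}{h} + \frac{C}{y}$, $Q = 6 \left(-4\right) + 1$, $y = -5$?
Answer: $- \frac{94592}{25} \approx -3783.7$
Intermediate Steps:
$Q = -23$ ($Q = -24 + 1 = -23$)
$D{\left(C,h \right)} = - \frac{C}{5}$ ($D{\left(C,h \right)} = \frac{0}{h} + \frac{C}{-5} = 0 + C \left(- \frac{1}{5}\right) = 0 - \frac{C}{5} = - \frac{C}{5}$)
$t{\left(I \right)} = -23 + I^{2} - 9 I$ ($t{\left(I \right)} = \left(I^{2} - 9 I\right) - 23 = -23 + I^{2} - 9 I$)
$t{\left(D{\left(-4,-3 \right)} \right)} 128 = \left(-23 + \left(\left(- \frac{1}{5}\right) \left(-4\right)\right)^{2} - 9 \left(\left(- \frac{1}{5}\right) \left(-4\right)\right)\right) 128 = \left(-23 + \left(\frac{4}{5}\right)^{2} - \frac{36}{5}\right) 128 = \left(-23 + \frac{16}{25} - \frac{36}{5}\right) 128 = \left(- \frac{739}{25}\right) 128 = - \frac{94592}{25}$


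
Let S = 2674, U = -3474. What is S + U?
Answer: -800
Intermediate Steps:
S + U = 2674 - 3474 = -800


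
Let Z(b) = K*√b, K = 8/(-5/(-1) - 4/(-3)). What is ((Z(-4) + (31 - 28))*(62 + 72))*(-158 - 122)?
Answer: -112560 - 1800960*I/19 ≈ -1.1256e+5 - 94787.0*I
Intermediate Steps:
K = 24/19 (K = 8/(-5*(-1) - 4*(-⅓)) = 8/(5 + 4/3) = 8/(19/3) = 8*(3/19) = 24/19 ≈ 1.2632)
Z(b) = 24*√b/19
((Z(-4) + (31 - 28))*(62 + 72))*(-158 - 122) = ((24*√(-4)/19 + (31 - 28))*(62 + 72))*(-158 - 122) = ((24*(2*I)/19 + 3)*134)*(-280) = ((48*I/19 + 3)*134)*(-280) = ((3 + 48*I/19)*134)*(-280) = (402 + 6432*I/19)*(-280) = -112560 - 1800960*I/19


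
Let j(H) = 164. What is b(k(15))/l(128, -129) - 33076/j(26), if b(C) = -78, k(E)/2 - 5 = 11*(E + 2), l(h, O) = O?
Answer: -354501/1763 ≈ -201.08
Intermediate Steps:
k(E) = 54 + 22*E (k(E) = 10 + 2*(11*(E + 2)) = 10 + 2*(11*(2 + E)) = 10 + 2*(22 + 11*E) = 10 + (44 + 22*E) = 54 + 22*E)
b(k(15))/l(128, -129) - 33076/j(26) = -78/(-129) - 33076/164 = -78*(-1/129) - 33076*1/164 = 26/43 - 8269/41 = -354501/1763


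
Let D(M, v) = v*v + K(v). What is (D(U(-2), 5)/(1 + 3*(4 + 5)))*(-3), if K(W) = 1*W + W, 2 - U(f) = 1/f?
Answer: -15/4 ≈ -3.7500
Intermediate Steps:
U(f) = 2 - 1/f
K(W) = 2*W (K(W) = W + W = 2*W)
D(M, v) = v² + 2*v (D(M, v) = v*v + 2*v = v² + 2*v)
(D(U(-2), 5)/(1 + 3*(4 + 5)))*(-3) = ((5*(2 + 5))/(1 + 3*(4 + 5)))*(-3) = ((5*7)/(1 + 3*9))*(-3) = (35/(1 + 27))*(-3) = (35/28)*(-3) = (35*(1/28))*(-3) = (5/4)*(-3) = -15/4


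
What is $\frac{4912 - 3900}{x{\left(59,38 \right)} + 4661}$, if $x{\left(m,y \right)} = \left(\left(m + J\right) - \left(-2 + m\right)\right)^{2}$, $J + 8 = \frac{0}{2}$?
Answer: $\frac{92}{427} \approx 0.21546$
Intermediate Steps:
$J = -8$ ($J = -8 + \frac{0}{2} = -8 + 0 \cdot \frac{1}{2} = -8 + 0 = -8$)
$x{\left(m,y \right)} = 36$ ($x{\left(m,y \right)} = \left(\left(m - 8\right) - \left(-2 + m\right)\right)^{2} = \left(\left(-8 + m\right) - \left(-2 + m\right)\right)^{2} = \left(-6\right)^{2} = 36$)
$\frac{4912 - 3900}{x{\left(59,38 \right)} + 4661} = \frac{4912 - 3900}{36 + 4661} = \frac{1012}{4697} = 1012 \cdot \frac{1}{4697} = \frac{92}{427}$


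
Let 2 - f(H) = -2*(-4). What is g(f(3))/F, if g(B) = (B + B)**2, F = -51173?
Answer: -144/51173 ≈ -0.0028140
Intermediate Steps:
f(H) = -6 (f(H) = 2 - (-2)*(-4) = 2 - 1*8 = 2 - 8 = -6)
g(B) = 4*B**2 (g(B) = (2*B)**2 = 4*B**2)
g(f(3))/F = (4*(-6)**2)/(-51173) = (4*36)*(-1/51173) = 144*(-1/51173) = -144/51173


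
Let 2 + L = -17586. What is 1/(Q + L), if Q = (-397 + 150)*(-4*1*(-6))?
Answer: -1/23516 ≈ -4.2524e-5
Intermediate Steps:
Q = -5928 (Q = -(-988)*(-6) = -247*24 = -5928)
L = -17588 (L = -2 - 17586 = -17588)
1/(Q + L) = 1/(-5928 - 17588) = 1/(-23516) = -1/23516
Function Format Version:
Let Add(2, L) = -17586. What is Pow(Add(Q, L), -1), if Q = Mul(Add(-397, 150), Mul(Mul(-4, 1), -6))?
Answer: Rational(-1, 23516) ≈ -4.2524e-5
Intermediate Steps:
Q = -5928 (Q = Mul(-247, Mul(-4, -6)) = Mul(-247, 24) = -5928)
L = -17588 (L = Add(-2, -17586) = -17588)
Pow(Add(Q, L), -1) = Pow(Add(-5928, -17588), -1) = Pow(-23516, -1) = Rational(-1, 23516)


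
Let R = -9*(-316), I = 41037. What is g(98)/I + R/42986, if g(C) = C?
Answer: 60460928/882008241 ≈ 0.068549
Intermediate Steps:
R = 2844 (R = -1*(-2844) = 2844)
g(98)/I + R/42986 = 98/41037 + 2844/42986 = 98*(1/41037) + 2844*(1/42986) = 98/41037 + 1422/21493 = 60460928/882008241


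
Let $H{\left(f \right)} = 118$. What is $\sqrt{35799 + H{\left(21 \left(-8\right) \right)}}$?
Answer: $7 \sqrt{733} \approx 189.52$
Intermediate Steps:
$\sqrt{35799 + H{\left(21 \left(-8\right) \right)}} = \sqrt{35799 + 118} = \sqrt{35917} = 7 \sqrt{733}$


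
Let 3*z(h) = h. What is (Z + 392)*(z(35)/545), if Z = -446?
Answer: -126/109 ≈ -1.1560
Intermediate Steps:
z(h) = h/3
(Z + 392)*(z(35)/545) = (-446 + 392)*(((1/3)*35)/545) = -630/545 = -54*7/327 = -126/109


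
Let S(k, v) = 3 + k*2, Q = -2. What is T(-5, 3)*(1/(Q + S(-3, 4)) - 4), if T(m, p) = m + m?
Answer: 42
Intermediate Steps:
T(m, p) = 2*m
S(k, v) = 3 + 2*k
T(-5, 3)*(1/(Q + S(-3, 4)) - 4) = (2*(-5))*(1/(-2 + (3 + 2*(-3))) - 4) = -10*(1/(-2 + (3 - 6)) - 4) = -10*(1/(-2 - 3) - 4) = -10*(1/(-5) - 4) = -10*(-1/5 - 4) = -10*(-21/5) = 42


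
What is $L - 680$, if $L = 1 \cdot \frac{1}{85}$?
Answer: $- \frac{57799}{85} \approx -679.99$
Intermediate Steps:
$L = \frac{1}{85}$ ($L = 1 \cdot \frac{1}{85} = \frac{1}{85} \approx 0.011765$)
$L - 680 = \frac{1}{85} - 680 = - \frac{57799}{85}$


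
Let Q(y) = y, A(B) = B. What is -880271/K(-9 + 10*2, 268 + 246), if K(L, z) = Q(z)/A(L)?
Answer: -9682981/514 ≈ -18839.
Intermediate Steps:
K(L, z) = z/L
-880271/K(-9 + 10*2, 268 + 246) = -880271*(-9 + 10*2)/(268 + 246) = -880271/(514/(-9 + 20)) = -880271/(514/11) = -880271/(514*(1/11)) = -880271/514/11 = -880271*11/514 = -9682981/514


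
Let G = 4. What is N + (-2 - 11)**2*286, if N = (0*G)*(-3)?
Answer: 48334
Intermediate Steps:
N = 0 (N = (0*4)*(-3) = 0*(-3) = 0)
N + (-2 - 11)**2*286 = 0 + (-2 - 11)**2*286 = 0 + (-13)**2*286 = 0 + 169*286 = 0 + 48334 = 48334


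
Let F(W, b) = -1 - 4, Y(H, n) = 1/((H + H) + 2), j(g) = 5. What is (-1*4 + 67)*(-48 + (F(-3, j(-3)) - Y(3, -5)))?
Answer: -26775/8 ≈ -3346.9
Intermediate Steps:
Y(H, n) = 1/(2 + 2*H) (Y(H, n) = 1/(2*H + 2) = 1/(2 + 2*H))
F(W, b) = -5
(-1*4 + 67)*(-48 + (F(-3, j(-3)) - Y(3, -5))) = (-1*4 + 67)*(-48 + (-5 - 1/(2*(1 + 3)))) = (-4 + 67)*(-48 + (-5 - 1/(2*4))) = 63*(-48 + (-5 - 1/(2*4))) = 63*(-48 + (-5 - 1*⅛)) = 63*(-48 + (-5 - ⅛)) = 63*(-48 - 41/8) = 63*(-425/8) = -26775/8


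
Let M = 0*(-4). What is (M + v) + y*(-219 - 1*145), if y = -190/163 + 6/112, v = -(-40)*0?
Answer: 131963/326 ≈ 404.79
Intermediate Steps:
v = 0 (v = -20*0 = 0)
y = -10151/9128 (y = -190*1/163 + 6*(1/112) = -190/163 + 3/56 = -10151/9128 ≈ -1.1121)
M = 0
(M + v) + y*(-219 - 1*145) = (0 + 0) - 10151*(-219 - 1*145)/9128 = 0 - 10151*(-219 - 145)/9128 = 0 - 10151/9128*(-364) = 0 + 131963/326 = 131963/326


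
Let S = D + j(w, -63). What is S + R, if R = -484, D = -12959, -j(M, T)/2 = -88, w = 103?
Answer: -13267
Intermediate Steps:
j(M, T) = 176 (j(M, T) = -2*(-88) = 176)
S = -12783 (S = -12959 + 176 = -12783)
S + R = -12783 - 484 = -13267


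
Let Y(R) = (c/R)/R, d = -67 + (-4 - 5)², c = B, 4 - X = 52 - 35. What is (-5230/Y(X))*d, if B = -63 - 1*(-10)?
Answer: 12374180/53 ≈ 2.3348e+5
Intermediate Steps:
X = -13 (X = 4 - (52 - 35) = 4 - 1*17 = 4 - 17 = -13)
B = -53 (B = -63 + 10 = -53)
c = -53
d = 14 (d = -67 + (-9)² = -67 + 81 = 14)
Y(R) = -53/R² (Y(R) = (-53/R)/R = -53/R²)
(-5230/Y(X))*d = -5230/((-53/(-13)²))*14 = -5230/((-53*1/169))*14 = -5230/(-53/169)*14 = -5230*(-169/53)*14 = (883870/53)*14 = 12374180/53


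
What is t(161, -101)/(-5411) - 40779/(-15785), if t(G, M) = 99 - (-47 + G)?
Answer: 31555992/12201805 ≈ 2.5862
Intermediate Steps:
t(G, M) = 146 - G (t(G, M) = 99 + (47 - G) = 146 - G)
t(161, -101)/(-5411) - 40779/(-15785) = (146 - 1*161)/(-5411) - 40779/(-15785) = (146 - 161)*(-1/5411) - 40779*(-1/15785) = -15*(-1/5411) + 40779/15785 = 15/5411 + 40779/15785 = 31555992/12201805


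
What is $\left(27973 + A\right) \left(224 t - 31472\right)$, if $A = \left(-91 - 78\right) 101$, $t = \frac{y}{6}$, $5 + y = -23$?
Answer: $- \frac{1063707008}{3} \approx -3.5457 \cdot 10^{8}$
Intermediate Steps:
$y = -28$ ($y = -5 - 23 = -28$)
$t = - \frac{14}{3}$ ($t = - \frac{28}{6} = \left(-28\right) \frac{1}{6} = - \frac{14}{3} \approx -4.6667$)
$A = -17069$ ($A = \left(-169\right) 101 = -17069$)
$\left(27973 + A\right) \left(224 t - 31472\right) = \left(27973 - 17069\right) \left(224 \left(- \frac{14}{3}\right) - 31472\right) = 10904 \left(- \frac{3136}{3} - 31472\right) = 10904 \left(- \frac{97552}{3}\right) = - \frac{1063707008}{3}$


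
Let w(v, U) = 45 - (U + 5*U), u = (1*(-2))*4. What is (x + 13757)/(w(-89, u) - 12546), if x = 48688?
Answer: -20815/4151 ≈ -5.0145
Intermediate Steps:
u = -8 (u = -2*4 = -8)
w(v, U) = 45 - 6*U
(x + 13757)/(w(-89, u) - 12546) = (48688 + 13757)/((45 - 6*(-8)) - 12546) = 62445/((45 + 48) - 12546) = 62445/(93 - 12546) = 62445/(-12453) = 62445*(-1/12453) = -20815/4151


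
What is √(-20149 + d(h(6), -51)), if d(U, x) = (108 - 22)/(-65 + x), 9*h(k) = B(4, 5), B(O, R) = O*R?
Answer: I*√67783730/58 ≈ 141.95*I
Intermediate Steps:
h(k) = 20/9 (h(k) = (4*5)/9 = (⅑)*20 = 20/9)
d(U, x) = 86/(-65 + x)
√(-20149 + d(h(6), -51)) = √(-20149 + 86/(-65 - 51)) = √(-20149 + 86/(-116)) = √(-20149 + 86*(-1/116)) = √(-20149 - 43/58) = √(-1168685/58) = I*√67783730/58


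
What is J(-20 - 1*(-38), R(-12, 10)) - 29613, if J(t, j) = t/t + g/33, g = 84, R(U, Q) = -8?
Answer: -325704/11 ≈ -29609.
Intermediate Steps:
J(t, j) = 39/11 (J(t, j) = t/t + 84/33 = 1 + 84*(1/33) = 1 + 28/11 = 39/11)
J(-20 - 1*(-38), R(-12, 10)) - 29613 = 39/11 - 29613 = -325704/11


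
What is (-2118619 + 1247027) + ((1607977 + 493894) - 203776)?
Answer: 1026503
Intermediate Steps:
(-2118619 + 1247027) + ((1607977 + 493894) - 203776) = -871592 + (2101871 - 203776) = -871592 + 1898095 = 1026503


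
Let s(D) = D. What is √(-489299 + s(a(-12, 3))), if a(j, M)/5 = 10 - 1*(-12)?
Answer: I*√489189 ≈ 699.42*I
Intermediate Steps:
a(j, M) = 110 (a(j, M) = 5*(10 - 1*(-12)) = 5*(10 + 12) = 5*22 = 110)
√(-489299 + s(a(-12, 3))) = √(-489299 + 110) = √(-489189) = I*√489189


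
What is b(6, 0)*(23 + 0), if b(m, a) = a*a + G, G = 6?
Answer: 138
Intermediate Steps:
b(m, a) = 6 + a² (b(m, a) = a*a + 6 = a² + 6 = 6 + a²)
b(6, 0)*(23 + 0) = (6 + 0²)*(23 + 0) = (6 + 0)*23 = 6*23 = 138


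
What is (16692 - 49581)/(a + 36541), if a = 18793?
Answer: -32889/55334 ≈ -0.59437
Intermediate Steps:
(16692 - 49581)/(a + 36541) = (16692 - 49581)/(18793 + 36541) = -32889/55334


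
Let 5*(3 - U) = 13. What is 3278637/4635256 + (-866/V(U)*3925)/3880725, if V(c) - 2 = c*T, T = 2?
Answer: 1987030109431/5036683075368 ≈ 0.39451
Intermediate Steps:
U = ⅖ (U = 3 - ⅕*13 = 3 - 13/5 = ⅖ ≈ 0.40000)
V(c) = 2 + 2*c (V(c) = 2 + c*2 = 2 + 2*c)
3278637/4635256 + (-866/V(U)*3925)/3880725 = 3278637/4635256 + (-866/(2 + 2*(⅖))*3925)/3880725 = 3278637*(1/4635256) + (-866/(2 + ⅘)*3925)*(1/3880725) = 3278637/4635256 + (-866/14/5*3925)*(1/3880725) = 3278637/4635256 + (-866*5/14*3925)*(1/3880725) = 3278637/4635256 - 2165/7*3925*(1/3880725) = 3278637/4635256 - 8497625/7*1/3880725 = 3278637/4635256 - 339905/1086603 = 1987030109431/5036683075368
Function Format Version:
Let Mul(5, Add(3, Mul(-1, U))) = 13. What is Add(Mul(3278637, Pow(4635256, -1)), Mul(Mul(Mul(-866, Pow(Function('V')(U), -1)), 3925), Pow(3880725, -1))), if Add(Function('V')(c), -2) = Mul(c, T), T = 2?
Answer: Rational(1987030109431, 5036683075368) ≈ 0.39451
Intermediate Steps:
U = Rational(2, 5) (U = Add(3, Mul(Rational(-1, 5), 13)) = Add(3, Rational(-13, 5)) = Rational(2, 5) ≈ 0.40000)
Function('V')(c) = Add(2, Mul(2, c)) (Function('V')(c) = Add(2, Mul(c, 2)) = Add(2, Mul(2, c)))
Add(Mul(3278637, Pow(4635256, -1)), Mul(Mul(Mul(-866, Pow(Function('V')(U), -1)), 3925), Pow(3880725, -1))) = Add(Mul(3278637, Pow(4635256, -1)), Mul(Mul(Mul(-866, Pow(Add(2, Mul(2, Rational(2, 5))), -1)), 3925), Pow(3880725, -1))) = Add(Mul(3278637, Rational(1, 4635256)), Mul(Mul(Mul(-866, Pow(Add(2, Rational(4, 5)), -1)), 3925), Rational(1, 3880725))) = Add(Rational(3278637, 4635256), Mul(Mul(Mul(-866, Pow(Rational(14, 5), -1)), 3925), Rational(1, 3880725))) = Add(Rational(3278637, 4635256), Mul(Mul(Mul(-866, Rational(5, 14)), 3925), Rational(1, 3880725))) = Add(Rational(3278637, 4635256), Mul(Mul(Rational(-2165, 7), 3925), Rational(1, 3880725))) = Add(Rational(3278637, 4635256), Mul(Rational(-8497625, 7), Rational(1, 3880725))) = Add(Rational(3278637, 4635256), Rational(-339905, 1086603)) = Rational(1987030109431, 5036683075368)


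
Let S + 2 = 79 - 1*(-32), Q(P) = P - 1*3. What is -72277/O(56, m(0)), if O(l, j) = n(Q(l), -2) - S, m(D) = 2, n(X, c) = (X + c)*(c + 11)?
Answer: -72277/350 ≈ -206.51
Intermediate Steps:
Q(P) = -3 + P (Q(P) = P - 3 = -3 + P)
n(X, c) = (11 + c)*(X + c) (n(X, c) = (X + c)*(11 + c) = (11 + c)*(X + c))
S = 109 (S = -2 + (79 - 1*(-32)) = -2 + (79 + 32) = -2 + 111 = 109)
O(l, j) = -154 + 9*l (O(l, j) = ((-2)² + 11*(-3 + l) + 11*(-2) + (-3 + l)*(-2)) - 1*109 = (4 + (-33 + 11*l) - 22 + (6 - 2*l)) - 109 = (-45 + 9*l) - 109 = -154 + 9*l)
-72277/O(56, m(0)) = -72277/(-154 + 9*56) = -72277/(-154 + 504) = -72277/350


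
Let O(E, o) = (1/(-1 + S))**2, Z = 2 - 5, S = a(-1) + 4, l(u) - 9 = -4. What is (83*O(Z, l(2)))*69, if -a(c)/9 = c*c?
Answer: 1909/12 ≈ 159.08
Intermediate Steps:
a(c) = -9*c**2 (a(c) = -9*c*c = -9*c**2)
l(u) = 5 (l(u) = 9 - 4 = 5)
S = -5 (S = -9*(-1)**2 + 4 = -9*1 + 4 = -9 + 4 = -5)
Z = -3
O(E, o) = 1/36 (O(E, o) = (1/(-1 - 5))**2 = (1/(-6))**2 = (-1/6)**2 = 1/36)
(83*O(Z, l(2)))*69 = (83*(1/36))*69 = (83/36)*69 = 1909/12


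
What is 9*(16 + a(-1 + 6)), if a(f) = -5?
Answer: 99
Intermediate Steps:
9*(16 + a(-1 + 6)) = 9*(16 - 5) = 9*11 = 99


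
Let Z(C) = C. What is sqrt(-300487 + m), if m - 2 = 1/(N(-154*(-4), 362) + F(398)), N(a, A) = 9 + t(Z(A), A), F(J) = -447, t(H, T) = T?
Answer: 3*I*sqrt(48211151)/38 ≈ 548.17*I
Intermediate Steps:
N(a, A) = 9 + A
m = 151/76 (m = 2 + 1/((9 + 362) - 447) = 2 + 1/(371 - 447) = 2 + 1/(-76) = 2 - 1/76 = 151/76 ≈ 1.9868)
sqrt(-300487 + m) = sqrt(-300487 + 151/76) = sqrt(-22836861/76) = 3*I*sqrt(48211151)/38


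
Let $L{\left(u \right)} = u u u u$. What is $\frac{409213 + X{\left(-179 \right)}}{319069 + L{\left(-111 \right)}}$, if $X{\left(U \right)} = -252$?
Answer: $\frac{408961}{152126110} \approx 0.0026883$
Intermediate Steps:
$L{\left(u \right)} = u^{4}$ ($L{\left(u \right)} = u u^{2} u = u^{3} u = u^{4}$)
$\frac{409213 + X{\left(-179 \right)}}{319069 + L{\left(-111 \right)}} = \frac{409213 - 252}{319069 + \left(-111\right)^{4}} = \frac{408961}{319069 + 151807041} = \frac{408961}{152126110}$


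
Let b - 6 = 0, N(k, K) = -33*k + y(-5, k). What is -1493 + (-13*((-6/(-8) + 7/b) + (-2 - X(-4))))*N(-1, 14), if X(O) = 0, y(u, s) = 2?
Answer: -17461/12 ≈ -1455.1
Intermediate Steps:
N(k, K) = 2 - 33*k (N(k, K) = -33*k + 2 = 2 - 33*k)
b = 6 (b = 6 + 0 = 6)
-1493 + (-13*((-6/(-8) + 7/b) + (-2 - X(-4))))*N(-1, 14) = -1493 + (-13*((-6/(-8) + 7/6) + (-2 - 1*0)))*(2 - 33*(-1)) = -1493 + (-13*((-6*(-1/8) + 7*(1/6)) + (-2 + 0)))*(2 + 33) = -1493 - 13*((3/4 + 7/6) - 2)*35 = -1493 - 13*(23/12 - 2)*35 = -1493 - 13*(-1/12)*35 = -1493 + (13/12)*35 = -1493 + 455/12 = -17461/12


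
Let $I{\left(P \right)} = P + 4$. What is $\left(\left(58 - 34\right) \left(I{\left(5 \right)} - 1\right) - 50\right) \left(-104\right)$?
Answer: $-14768$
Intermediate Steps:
$I{\left(P \right)} = 4 + P$
$\left(\left(58 - 34\right) \left(I{\left(5 \right)} - 1\right) - 50\right) \left(-104\right) = \left(\left(58 - 34\right) \left(\left(4 + 5\right) - 1\right) - 50\right) \left(-104\right) = \left(24 \left(9 - 1\right) - 50\right) \left(-104\right) = \left(24 \cdot 8 - 50\right) \left(-104\right) = \left(192 - 50\right) \left(-104\right) = 142 \left(-104\right) = -14768$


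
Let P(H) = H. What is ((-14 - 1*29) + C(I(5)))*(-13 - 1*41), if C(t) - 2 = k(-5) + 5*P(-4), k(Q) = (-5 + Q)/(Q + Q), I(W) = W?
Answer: 3240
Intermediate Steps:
k(Q) = (-5 + Q)/(2*Q) (k(Q) = (-5 + Q)/((2*Q)) = (-5 + Q)*(1/(2*Q)) = (-5 + Q)/(2*Q))
C(t) = -17 (C(t) = 2 + ((1/2)*(-5 - 5)/(-5) + 5*(-4)) = 2 + ((1/2)*(-1/5)*(-10) - 20) = 2 + (1 - 20) = 2 - 19 = -17)
((-14 - 1*29) + C(I(5)))*(-13 - 1*41) = ((-14 - 1*29) - 17)*(-13 - 1*41) = ((-14 - 29) - 17)*(-13 - 41) = (-43 - 17)*(-54) = -60*(-54) = 3240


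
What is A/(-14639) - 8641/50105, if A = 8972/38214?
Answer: -219743289193/1274067084015 ≈ -0.17247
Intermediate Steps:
A = 4486/19107 (A = 8972*(1/38214) = 4486/19107 ≈ 0.23478)
A/(-14639) - 8641/50105 = (4486/19107)/(-14639) - 8641/50105 = (4486/19107)*(-1/14639) - 8641*1/50105 = -4486/279707373 - 8641/50105 = -219743289193/1274067084015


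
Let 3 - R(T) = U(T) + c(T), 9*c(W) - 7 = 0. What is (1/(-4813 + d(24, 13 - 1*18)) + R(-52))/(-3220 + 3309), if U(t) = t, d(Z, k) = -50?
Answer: 791045/1298421 ≈ 0.60924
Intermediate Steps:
c(W) = 7/9 (c(W) = 7/9 + (⅑)*0 = 7/9 + 0 = 7/9)
R(T) = 20/9 - T (R(T) = 3 - (T + 7/9) = 3 - (7/9 + T) = 3 + (-7/9 - T) = 20/9 - T)
(1/(-4813 + d(24, 13 - 1*18)) + R(-52))/(-3220 + 3309) = (1/(-4813 - 50) + (20/9 - 1*(-52)))/(-3220 + 3309) = (1/(-4863) + (20/9 + 52))/89 = (-1/4863 + 488/9)*(1/89) = (791045/14589)*(1/89) = 791045/1298421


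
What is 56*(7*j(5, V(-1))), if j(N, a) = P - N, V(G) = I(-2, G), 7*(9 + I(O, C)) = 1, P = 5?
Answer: 0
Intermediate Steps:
I(O, C) = -62/7 (I(O, C) = -9 + (⅐)*1 = -9 + ⅐ = -62/7)
V(G) = -62/7
j(N, a) = 5 - N
56*(7*j(5, V(-1))) = 56*(7*(5 - 1*5)) = 56*(7*(5 - 5)) = 56*(7*0) = 56*0 = 0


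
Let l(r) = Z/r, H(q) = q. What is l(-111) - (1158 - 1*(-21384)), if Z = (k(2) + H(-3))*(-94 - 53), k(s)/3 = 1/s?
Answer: -1668255/74 ≈ -22544.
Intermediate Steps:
k(s) = 3/s (k(s) = 3*(1/s) = 3/s)
Z = 441/2 (Z = (3/2 - 3)*(-94 - 53) = (3*(1/2) - 3)*(-147) = (3/2 - 3)*(-147) = -3/2*(-147) = 441/2 ≈ 220.50)
l(r) = 441/(2*r)
l(-111) - (1158 - 1*(-21384)) = (441/2)/(-111) - (1158 - 1*(-21384)) = (441/2)*(-1/111) - (1158 + 21384) = -147/74 - 1*22542 = -147/74 - 22542 = -1668255/74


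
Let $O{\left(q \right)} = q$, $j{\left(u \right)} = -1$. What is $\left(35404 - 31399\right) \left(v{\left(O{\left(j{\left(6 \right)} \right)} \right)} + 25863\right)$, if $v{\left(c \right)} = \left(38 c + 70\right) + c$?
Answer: $103705470$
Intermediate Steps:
$v{\left(c \right)} = 70 + 39 c$ ($v{\left(c \right)} = \left(70 + 38 c\right) + c = 70 + 39 c$)
$\left(35404 - 31399\right) \left(v{\left(O{\left(j{\left(6 \right)} \right)} \right)} + 25863\right) = \left(35404 - 31399\right) \left(\left(70 + 39 \left(-1\right)\right) + 25863\right) = 4005 \left(\left(70 - 39\right) + 25863\right) = 4005 \left(31 + 25863\right) = 4005 \cdot 25894 = 103705470$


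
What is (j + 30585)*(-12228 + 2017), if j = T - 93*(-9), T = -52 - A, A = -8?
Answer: -320400758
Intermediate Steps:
T = -44 (T = -52 - 1*(-8) = -52 + 8 = -44)
j = 793 (j = -44 - 93*(-9) = -44 + 837 = 793)
(j + 30585)*(-12228 + 2017) = (793 + 30585)*(-12228 + 2017) = 31378*(-10211) = -320400758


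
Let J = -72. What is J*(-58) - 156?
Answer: 4020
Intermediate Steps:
J*(-58) - 156 = -72*(-58) - 156 = 4176 - 156 = 4020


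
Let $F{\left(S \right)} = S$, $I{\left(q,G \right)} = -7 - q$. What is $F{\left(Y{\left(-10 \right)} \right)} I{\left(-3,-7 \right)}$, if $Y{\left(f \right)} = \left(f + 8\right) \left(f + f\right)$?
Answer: $-160$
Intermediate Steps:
$Y{\left(f \right)} = 2 f \left(8 + f\right)$ ($Y{\left(f \right)} = \left(8 + f\right) 2 f = 2 f \left(8 + f\right)$)
$F{\left(Y{\left(-10 \right)} \right)} I{\left(-3,-7 \right)} = 2 \left(-10\right) \left(8 - 10\right) \left(-7 - -3\right) = 2 \left(-10\right) \left(-2\right) \left(-7 + 3\right) = 40 \left(-4\right) = -160$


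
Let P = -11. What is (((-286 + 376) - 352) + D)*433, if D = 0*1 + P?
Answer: -118209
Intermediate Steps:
D = -11 (D = 0*1 - 11 = 0 - 11 = -11)
(((-286 + 376) - 352) + D)*433 = (((-286 + 376) - 352) - 11)*433 = ((90 - 352) - 11)*433 = (-262 - 11)*433 = -273*433 = -118209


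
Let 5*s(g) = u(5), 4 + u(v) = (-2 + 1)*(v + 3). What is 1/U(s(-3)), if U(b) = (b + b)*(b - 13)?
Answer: 25/1848 ≈ 0.013528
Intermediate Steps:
u(v) = -7 - v (u(v) = -4 + (-2 + 1)*(v + 3) = -4 - (3 + v) = -4 + (-3 - v) = -7 - v)
s(g) = -12/5 (s(g) = (-7 - 1*5)/5 = (-7 - 5)/5 = (⅕)*(-12) = -12/5)
U(b) = 2*b*(-13 + b) (U(b) = (2*b)*(-13 + b) = 2*b*(-13 + b))
1/U(s(-3)) = 1/(2*(-12/5)*(-13 - 12/5)) = 1/(2*(-12/5)*(-77/5)) = 1/(1848/25) = 25/1848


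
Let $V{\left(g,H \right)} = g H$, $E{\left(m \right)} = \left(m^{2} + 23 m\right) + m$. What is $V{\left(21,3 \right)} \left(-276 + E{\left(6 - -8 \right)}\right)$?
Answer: $16128$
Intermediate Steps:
$E{\left(m \right)} = m^{2} + 24 m$
$V{\left(g,H \right)} = H g$
$V{\left(21,3 \right)} \left(-276 + E{\left(6 - -8 \right)}\right) = 3 \cdot 21 \left(-276 + \left(6 - -8\right) \left(24 + \left(6 - -8\right)\right)\right) = 63 \left(-276 + \left(6 + 8\right) \left(24 + \left(6 + 8\right)\right)\right) = 63 \left(-276 + 14 \left(24 + 14\right)\right) = 63 \left(-276 + 14 \cdot 38\right) = 63 \left(-276 + 532\right) = 63 \cdot 256 = 16128$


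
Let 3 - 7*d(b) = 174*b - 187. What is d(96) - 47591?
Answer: -349651/7 ≈ -49950.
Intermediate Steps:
d(b) = 190/7 - 174*b/7 (d(b) = 3/7 - (174*b - 187)/7 = 3/7 - (-187 + 174*b)/7 = 3/7 + (187/7 - 174*b/7) = 190/7 - 174*b/7)
d(96) - 47591 = (190/7 - 174/7*96) - 47591 = (190/7 - 16704/7) - 47591 = -16514/7 - 47591 = -349651/7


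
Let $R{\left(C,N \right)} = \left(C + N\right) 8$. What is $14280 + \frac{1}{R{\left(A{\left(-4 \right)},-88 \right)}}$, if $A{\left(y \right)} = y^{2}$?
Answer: $\frac{8225279}{576} \approx 14280.0$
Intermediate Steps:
$R{\left(C,N \right)} = 8 C + 8 N$
$14280 + \frac{1}{R{\left(A{\left(-4 \right)},-88 \right)}} = 14280 + \frac{1}{8 \left(-4\right)^{2} + 8 \left(-88\right)} = 14280 + \frac{1}{8 \cdot 16 - 704} = 14280 + \frac{1}{128 - 704} = 14280 + \frac{1}{-576} = 14280 - \frac{1}{576} = \frac{8225279}{576}$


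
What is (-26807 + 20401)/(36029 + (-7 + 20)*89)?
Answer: -3203/18593 ≈ -0.17227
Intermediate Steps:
(-26807 + 20401)/(36029 + (-7 + 20)*89) = -6406/(36029 + 13*89) = -6406/(36029 + 1157) = -6406/37186 = -6406*1/37186 = -3203/18593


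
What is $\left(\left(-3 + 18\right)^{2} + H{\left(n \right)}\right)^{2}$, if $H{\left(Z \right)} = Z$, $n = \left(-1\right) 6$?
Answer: $47961$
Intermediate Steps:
$n = -6$
$\left(\left(-3 + 18\right)^{2} + H{\left(n \right)}\right)^{2} = \left(\left(-3 + 18\right)^{2} - 6\right)^{2} = \left(15^{2} - 6\right)^{2} = \left(225 - 6\right)^{2} = 219^{2} = 47961$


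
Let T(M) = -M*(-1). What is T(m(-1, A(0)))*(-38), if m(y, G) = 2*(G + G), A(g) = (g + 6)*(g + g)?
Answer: 0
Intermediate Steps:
A(g) = 2*g*(6 + g) (A(g) = (6 + g)*(2*g) = 2*g*(6 + g))
m(y, G) = 4*G (m(y, G) = 2*(2*G) = 4*G)
T(M) = M
T(m(-1, A(0)))*(-38) = (4*(2*0*(6 + 0)))*(-38) = (4*(2*0*6))*(-38) = (4*0)*(-38) = 0*(-38) = 0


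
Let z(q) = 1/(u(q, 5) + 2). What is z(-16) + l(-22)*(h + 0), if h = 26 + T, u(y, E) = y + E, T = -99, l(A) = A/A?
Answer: -658/9 ≈ -73.111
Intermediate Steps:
l(A) = 1
u(y, E) = E + y
h = -73 (h = 26 - 99 = -73)
z(q) = 1/(7 + q) (z(q) = 1/((5 + q) + 2) = 1/(7 + q))
z(-16) + l(-22)*(h + 0) = 1/(7 - 16) + 1*(-73 + 0) = 1/(-9) + 1*(-73) = -⅑ - 73 = -658/9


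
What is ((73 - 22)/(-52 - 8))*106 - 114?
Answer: -2041/10 ≈ -204.10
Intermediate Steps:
((73 - 22)/(-52 - 8))*106 - 114 = (51/(-60))*106 - 114 = (51*(-1/60))*106 - 114 = -17/20*106 - 114 = -901/10 - 114 = -2041/10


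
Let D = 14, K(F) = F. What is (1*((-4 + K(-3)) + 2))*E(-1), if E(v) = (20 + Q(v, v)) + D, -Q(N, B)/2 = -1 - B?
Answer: -170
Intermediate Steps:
Q(N, B) = 2 + 2*B (Q(N, B) = -2*(-1 - B) = 2 + 2*B)
E(v) = 36 + 2*v (E(v) = (20 + (2 + 2*v)) + 14 = (22 + 2*v) + 14 = 36 + 2*v)
(1*((-4 + K(-3)) + 2))*E(-1) = (1*((-4 - 3) + 2))*(36 + 2*(-1)) = (1*(-7 + 2))*(36 - 2) = (1*(-5))*34 = -5*34 = -170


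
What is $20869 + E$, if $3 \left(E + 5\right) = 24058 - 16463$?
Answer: $\frac{70187}{3} \approx 23396.0$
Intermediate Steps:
$E = \frac{7580}{3}$ ($E = -5 + \frac{24058 - 16463}{3} = -5 + \frac{1}{3} \cdot 7595 = -5 + \frac{7595}{3} = \frac{7580}{3} \approx 2526.7$)
$20869 + E = 20869 + \frac{7580}{3} = \frac{70187}{3}$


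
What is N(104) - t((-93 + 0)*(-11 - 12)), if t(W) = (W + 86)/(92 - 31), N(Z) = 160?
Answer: 7535/61 ≈ 123.52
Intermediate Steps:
t(W) = 86/61 + W/61 (t(W) = (86 + W)/61 = (86 + W)*(1/61) = 86/61 + W/61)
N(104) - t((-93 + 0)*(-11 - 12)) = 160 - (86/61 + ((-93 + 0)*(-11 - 12))/61) = 160 - (86/61 + (-93*(-23))/61) = 160 - (86/61 + (1/61)*2139) = 160 - (86/61 + 2139/61) = 160 - 1*2225/61 = 160 - 2225/61 = 7535/61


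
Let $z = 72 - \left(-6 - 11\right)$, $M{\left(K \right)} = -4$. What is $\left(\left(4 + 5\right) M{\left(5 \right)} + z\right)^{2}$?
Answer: $2809$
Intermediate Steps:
$z = 89$ ($z = 72 - \left(-6 - 11\right) = 72 - -17 = 72 + 17 = 89$)
$\left(\left(4 + 5\right) M{\left(5 \right)} + z\right)^{2} = \left(\left(4 + 5\right) \left(-4\right) + 89\right)^{2} = \left(9 \left(-4\right) + 89\right)^{2} = \left(-36 + 89\right)^{2} = 53^{2} = 2809$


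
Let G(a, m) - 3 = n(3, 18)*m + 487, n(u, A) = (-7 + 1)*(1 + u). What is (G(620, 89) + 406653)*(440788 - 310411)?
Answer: 52803597639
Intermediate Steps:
n(u, A) = -6 - 6*u (n(u, A) = -6*(1 + u) = -6 - 6*u)
G(a, m) = 490 - 24*m (G(a, m) = 3 + ((-6 - 6*3)*m + 487) = 3 + ((-6 - 18)*m + 487) = 3 + (-24*m + 487) = 3 + (487 - 24*m) = 490 - 24*m)
(G(620, 89) + 406653)*(440788 - 310411) = ((490 - 24*89) + 406653)*(440788 - 310411) = ((490 - 2136) + 406653)*130377 = (-1646 + 406653)*130377 = 405007*130377 = 52803597639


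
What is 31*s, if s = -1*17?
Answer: -527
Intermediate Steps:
s = -17
31*s = 31*(-17) = -527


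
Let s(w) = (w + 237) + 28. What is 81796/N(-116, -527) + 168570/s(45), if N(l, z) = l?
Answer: -145066/899 ≈ -161.36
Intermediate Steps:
s(w) = 265 + w (s(w) = (237 + w) + 28 = 265 + w)
81796/N(-116, -527) + 168570/s(45) = 81796/(-116) + 168570/(265 + 45) = 81796*(-1/116) + 168570/310 = -20449/29 + 168570*(1/310) = -20449/29 + 16857/31 = -145066/899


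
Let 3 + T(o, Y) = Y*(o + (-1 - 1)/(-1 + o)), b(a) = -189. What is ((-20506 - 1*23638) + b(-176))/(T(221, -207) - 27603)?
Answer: 4876630/8068623 ≈ 0.60439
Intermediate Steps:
T(o, Y) = -3 + Y*(o - 2/(-1 + o)) (T(o, Y) = -3 + Y*(o + (-1 - 1)/(-1 + o)) = -3 + Y*(o - 2/(-1 + o)))
((-20506 - 1*23638) + b(-176))/(T(221, -207) - 27603) = ((-20506 - 1*23638) - 189)/((3 - 3*221 - 2*(-207) - 207*221**2 - 1*(-207)*221)/(-1 + 221) - 27603) = ((-20506 - 23638) - 189)/((3 - 663 + 414 - 207*48841 + 45747)/220 - 27603) = (-44144 - 189)/((3 - 663 + 414 - 10110087 + 45747)/220 - 27603) = -44333/((1/220)*(-10064586) - 27603) = -44333/(-5032293/110 - 27603) = -44333/(-8068623/110) = -44333*(-110/8068623) = 4876630/8068623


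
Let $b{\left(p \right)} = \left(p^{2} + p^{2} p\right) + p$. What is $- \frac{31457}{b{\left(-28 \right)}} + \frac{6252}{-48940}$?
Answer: $\frac{351747047}{259333060} \approx 1.3564$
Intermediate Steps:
$b{\left(p \right)} = p + p^{2} + p^{3}$ ($b{\left(p \right)} = \left(p^{2} + p^{3}\right) + p = p + p^{2} + p^{3}$)
$- \frac{31457}{b{\left(-28 \right)}} + \frac{6252}{-48940} = - \frac{31457}{\left(-28\right) \left(1 - 28 + \left(-28\right)^{2}\right)} + \frac{6252}{-48940} = - \frac{31457}{\left(-28\right) \left(1 - 28 + 784\right)} + 6252 \left(- \frac{1}{48940}\right) = - \frac{31457}{\left(-28\right) 757} - \frac{1563}{12235} = - \frac{31457}{-21196} - \frac{1563}{12235} = \left(-31457\right) \left(- \frac{1}{21196}\right) - \frac{1563}{12235} = \frac{31457}{21196} - \frac{1563}{12235} = \frac{351747047}{259333060}$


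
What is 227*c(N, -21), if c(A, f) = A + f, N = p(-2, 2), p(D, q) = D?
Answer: -5221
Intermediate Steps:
N = -2
227*c(N, -21) = 227*(-2 - 21) = 227*(-23) = -5221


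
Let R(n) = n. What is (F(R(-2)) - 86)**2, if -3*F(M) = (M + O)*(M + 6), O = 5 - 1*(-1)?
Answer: 75076/9 ≈ 8341.8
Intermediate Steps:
O = 6 (O = 5 + 1 = 6)
F(M) = -(6 + M)**2/3 (F(M) = -(M + 6)*(M + 6)/3 = -(6 + M)*(6 + M)/3 = -(6 + M)**2/3)
(F(R(-2)) - 86)**2 = ((-12 - 4*(-2) - 1/3*(-2)**2) - 86)**2 = ((-12 + 8 - 1/3*4) - 86)**2 = ((-12 + 8 - 4/3) - 86)**2 = (-16/3 - 86)**2 = (-274/3)**2 = 75076/9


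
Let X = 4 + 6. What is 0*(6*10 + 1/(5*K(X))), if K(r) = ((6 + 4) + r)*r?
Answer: 0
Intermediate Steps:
X = 10
K(r) = r*(10 + r) (K(r) = (10 + r)*r = r*(10 + r))
0*(6*10 + 1/(5*K(X))) = 0*(6*10 + 1/(5*(10*(10 + 10)))) = 0*(60 + 1/(5*(10*20))) = 0*(60 + 1/(5*200)) = 0*(60 + 1/1000) = 0*(60001/1000) = 0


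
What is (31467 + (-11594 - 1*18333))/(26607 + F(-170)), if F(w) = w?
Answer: 1540/26437 ≈ 0.058252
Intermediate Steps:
(31467 + (-11594 - 1*18333))/(26607 + F(-170)) = (31467 + (-11594 - 1*18333))/(26607 - 170) = (31467 + (-11594 - 18333))/26437 = (31467 - 29927)*(1/26437) = 1540*(1/26437) = 1540/26437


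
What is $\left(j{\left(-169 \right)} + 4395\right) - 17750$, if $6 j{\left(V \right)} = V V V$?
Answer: $- \frac{4906939}{6} \approx -8.1782 \cdot 10^{5}$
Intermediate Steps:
$j{\left(V \right)} = \frac{V^{3}}{6}$ ($j{\left(V \right)} = \frac{V V V}{6} = \frac{V^{2} V}{6} = \frac{V^{3}}{6}$)
$\left(j{\left(-169 \right)} + 4395\right) - 17750 = \left(\frac{\left(-169\right)^{3}}{6} + 4395\right) - 17750 = \left(\frac{1}{6} \left(-4826809\right) + 4395\right) - 17750 = \left(- \frac{4826809}{6} + 4395\right) - 17750 = - \frac{4800439}{6} - 17750 = - \frac{4906939}{6}$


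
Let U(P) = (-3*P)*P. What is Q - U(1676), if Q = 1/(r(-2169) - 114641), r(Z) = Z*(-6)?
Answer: 856403411855/101627 ≈ 8.4269e+6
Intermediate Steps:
r(Z) = -6*Z
U(P) = -3*P**2
Q = -1/101627 (Q = 1/(-6*(-2169) - 114641) = 1/(13014 - 114641) = 1/(-101627) = -1/101627 ≈ -9.8399e-6)
Q - U(1676) = -1/101627 - (-3)*1676**2 = -1/101627 - (-3)*2808976 = -1/101627 - 1*(-8426928) = -1/101627 + 8426928 = 856403411855/101627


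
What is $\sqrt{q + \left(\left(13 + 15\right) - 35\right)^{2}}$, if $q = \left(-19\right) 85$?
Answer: $3 i \sqrt{174} \approx 39.573 i$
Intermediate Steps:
$q = -1615$
$\sqrt{q + \left(\left(13 + 15\right) - 35\right)^{2}} = \sqrt{-1615 + \left(\left(13 + 15\right) - 35\right)^{2}} = \sqrt{-1615 + \left(28 - 35\right)^{2}} = \sqrt{-1615 + \left(-7\right)^{2}} = \sqrt{-1615 + 49} = \sqrt{-1566} = 3 i \sqrt{174}$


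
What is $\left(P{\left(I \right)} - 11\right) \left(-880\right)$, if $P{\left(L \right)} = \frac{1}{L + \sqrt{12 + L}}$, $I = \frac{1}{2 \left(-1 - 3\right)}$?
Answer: $\frac{667280}{69} - \frac{1280 \sqrt{190}}{69} \approx 9415.0$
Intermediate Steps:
$I = - \frac{1}{8}$ ($I = \frac{1}{2 \left(-4\right)} = \frac{1}{-8} = - \frac{1}{8} \approx -0.125$)
$\left(P{\left(I \right)} - 11\right) \left(-880\right) = \left(\frac{1}{- \frac{1}{8} + \sqrt{12 - \frac{1}{8}}} - 11\right) \left(-880\right) = \left(\frac{1}{- \frac{1}{8} + \sqrt{\frac{95}{8}}} - 11\right) \left(-880\right) = \left(\frac{1}{- \frac{1}{8} + \frac{\sqrt{190}}{4}} - 11\right) \left(-880\right) = \left(-11 + \frac{1}{- \frac{1}{8} + \frac{\sqrt{190}}{4}}\right) \left(-880\right) = 9680 - \frac{880}{- \frac{1}{8} + \frac{\sqrt{190}}{4}}$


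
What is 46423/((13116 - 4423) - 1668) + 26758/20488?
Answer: 569544687/71964100 ≈ 7.9143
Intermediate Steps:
46423/((13116 - 4423) - 1668) + 26758/20488 = 46423/(8693 - 1668) + 26758*(1/20488) = 46423/7025 + 13379/10244 = 569544687/71964100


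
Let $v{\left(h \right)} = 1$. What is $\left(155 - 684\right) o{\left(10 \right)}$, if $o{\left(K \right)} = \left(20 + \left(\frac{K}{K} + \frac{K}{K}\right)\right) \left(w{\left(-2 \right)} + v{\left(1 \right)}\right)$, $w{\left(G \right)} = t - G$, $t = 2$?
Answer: $-58190$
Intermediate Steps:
$w{\left(G \right)} = 2 - G$
$o{\left(K \right)} = 110$ ($o{\left(K \right)} = \left(20 + \left(\frac{K}{K} + \frac{K}{K}\right)\right) \left(\left(2 - -2\right) + 1\right) = \left(20 + \left(1 + 1\right)\right) \left(\left(2 + 2\right) + 1\right) = \left(20 + 2\right) \left(4 + 1\right) = 22 \cdot 5 = 110$)
$\left(155 - 684\right) o{\left(10 \right)} = \left(155 - 684\right) 110 = \left(-529\right) 110 = -58190$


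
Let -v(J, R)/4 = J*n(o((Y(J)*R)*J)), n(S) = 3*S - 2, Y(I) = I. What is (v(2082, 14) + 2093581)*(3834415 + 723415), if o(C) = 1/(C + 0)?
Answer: 23362368552811760/2429 ≈ 9.6181e+12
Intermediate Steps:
o(C) = 1/C
n(S) = -2 + 3*S
v(J, R) = -4*J*(-2 + 3/(J²*R)) (v(J, R) = -4*J*(-2 + 3/(((J*R)*J))) = -4*J*(-2 + 3/((R*J²))) = -4*J*(-2 + 3*(1/(J²*R))) = -4*J*(-2 + 3/(J²*R)))
(v(2082, 14) + 2093581)*(3834415 + 723415) = ((8*2082 - 12/(2082*14)) + 2093581)*(3834415 + 723415) = ((16656 - 12*1/2082*1/14) + 2093581)*4557830 = ((16656 - 1/2429) + 2093581)*4557830 = (40457423/2429 + 2093581)*4557830 = (5125765672/2429)*4557830 = 23362368552811760/2429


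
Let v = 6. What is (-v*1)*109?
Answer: -654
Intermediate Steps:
(-v*1)*109 = (-1*6*1)*109 = -6*1*109 = -6*109 = -654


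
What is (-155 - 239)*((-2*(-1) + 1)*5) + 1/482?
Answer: -2848619/482 ≈ -5910.0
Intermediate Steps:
(-155 - 239)*((-2*(-1) + 1)*5) + 1/482 = -394*(2 + 1)*5 + 1/482 = -1182*5 + 1/482 = -394*15 + 1/482 = -5910 + 1/482 = -2848619/482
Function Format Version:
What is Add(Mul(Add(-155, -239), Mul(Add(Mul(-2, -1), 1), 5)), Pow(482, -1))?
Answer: Rational(-2848619, 482) ≈ -5910.0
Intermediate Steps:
Add(Mul(Add(-155, -239), Mul(Add(Mul(-2, -1), 1), 5)), Pow(482, -1)) = Add(Mul(-394, Mul(Add(2, 1), 5)), Rational(1, 482)) = Add(Mul(-394, Mul(3, 5)), Rational(1, 482)) = Add(Mul(-394, 15), Rational(1, 482)) = Add(-5910, Rational(1, 482)) = Rational(-2848619, 482)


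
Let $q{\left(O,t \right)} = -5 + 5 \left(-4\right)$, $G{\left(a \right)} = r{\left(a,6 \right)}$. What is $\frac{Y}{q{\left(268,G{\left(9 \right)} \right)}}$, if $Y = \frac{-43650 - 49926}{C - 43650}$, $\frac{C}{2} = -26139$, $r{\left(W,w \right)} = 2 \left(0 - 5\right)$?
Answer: $- \frac{557}{14275} \approx -0.039019$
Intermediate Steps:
$r{\left(W,w \right)} = -10$ ($r{\left(W,w \right)} = 2 \left(-5\right) = -10$)
$C = -52278$ ($C = 2 \left(-26139\right) = -52278$)
$G{\left(a \right)} = -10$
$q{\left(O,t \right)} = -25$ ($q{\left(O,t \right)} = -5 - 20 = -25$)
$Y = \frac{557}{571}$ ($Y = \frac{-43650 - 49926}{-52278 - 43650} = - \frac{93576}{-95928} = \left(-93576\right) \left(- \frac{1}{95928}\right) = \frac{557}{571} \approx 0.97548$)
$\frac{Y}{q{\left(268,G{\left(9 \right)} \right)}} = \frac{557}{571 \left(-25\right)} = \frac{557}{571} \left(- \frac{1}{25}\right) = - \frac{557}{14275}$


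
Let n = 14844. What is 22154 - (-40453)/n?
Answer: 328894429/14844 ≈ 22157.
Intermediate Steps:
22154 - (-40453)/n = 22154 - (-40453)/14844 = 22154 - 1*(-40453/14844) = 22154 + 40453/14844 = 328894429/14844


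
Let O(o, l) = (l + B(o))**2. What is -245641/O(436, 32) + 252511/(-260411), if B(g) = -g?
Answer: -105181453827/42503241776 ≈ -2.4747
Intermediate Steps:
O(o, l) = (l - o)**2
-245641/O(436, 32) + 252511/(-260411) = -245641/(32 - 1*436)**2 + 252511/(-260411) = -245641/(32 - 436)**2 + 252511*(-1/260411) = -245641/((-404)**2) - 252511/260411 = -245641/163216 - 252511/260411 = -105181453827/42503241776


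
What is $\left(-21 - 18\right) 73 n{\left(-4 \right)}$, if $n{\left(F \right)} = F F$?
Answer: $-45552$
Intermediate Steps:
$n{\left(F \right)} = F^{2}$
$\left(-21 - 18\right) 73 n{\left(-4 \right)} = \left(-21 - 18\right) 73 \left(-4\right)^{2} = \left(-21 - 18\right) 73 \cdot 16 = \left(-39\right) 73 \cdot 16 = \left(-2847\right) 16 = -45552$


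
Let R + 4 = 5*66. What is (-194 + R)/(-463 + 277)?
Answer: -22/31 ≈ -0.70968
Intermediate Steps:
R = 326 (R = -4 + 5*66 = -4 + 330 = 326)
(-194 + R)/(-463 + 277) = (-194 + 326)/(-463 + 277) = 132/(-186) = 132*(-1/186) = -22/31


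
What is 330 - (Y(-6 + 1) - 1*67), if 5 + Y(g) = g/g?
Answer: 401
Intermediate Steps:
Y(g) = -4 (Y(g) = -5 + g/g = -5 + 1 = -4)
330 - (Y(-6 + 1) - 1*67) = 330 - (-4 - 1*67) = 330 - (-4 - 67) = 330 - 1*(-71) = 330 + 71 = 401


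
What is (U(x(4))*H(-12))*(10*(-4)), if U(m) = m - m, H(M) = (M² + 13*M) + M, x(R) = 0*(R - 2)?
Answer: 0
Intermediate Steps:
x(R) = 0 (x(R) = 0*(-2 + R) = 0)
H(M) = M² + 14*M
U(m) = 0
(U(x(4))*H(-12))*(10*(-4)) = (0*(-12*(14 - 12)))*(10*(-4)) = (0*(-12*2))*(-40) = (0*(-24))*(-40) = 0*(-40) = 0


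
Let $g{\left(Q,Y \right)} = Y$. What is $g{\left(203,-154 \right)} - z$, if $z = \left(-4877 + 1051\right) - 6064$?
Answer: $9736$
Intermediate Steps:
$z = -9890$ ($z = -3826 - 6064 = -9890$)
$g{\left(203,-154 \right)} - z = -154 - -9890 = -154 + 9890 = 9736$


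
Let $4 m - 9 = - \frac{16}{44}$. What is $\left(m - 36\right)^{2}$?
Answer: $\frac{2217121}{1936} \approx 1145.2$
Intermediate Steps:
$m = \frac{95}{44}$ ($m = \frac{9}{4} + \frac{\left(-16\right) \frac{1}{44}}{4} = \frac{9}{4} + \frac{1}{4} \left(- \frac{4}{11}\right) = \frac{9}{4} - \frac{1}{11} = \frac{95}{44} \approx 2.1591$)
$\left(m - 36\right)^{2} = \left(\frac{95}{44} - 36\right)^{2} = \left(- \frac{1489}{44}\right)^{2} = \frac{2217121}{1936}$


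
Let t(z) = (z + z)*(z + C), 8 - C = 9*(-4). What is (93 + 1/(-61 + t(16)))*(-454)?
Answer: -78491152/1859 ≈ -42222.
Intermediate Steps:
C = 44 (C = 8 - 9*(-4) = 8 - 1*(-36) = 8 + 36 = 44)
t(z) = 2*z*(44 + z) (t(z) = (z + z)*(z + 44) = (2*z)*(44 + z) = 2*z*(44 + z))
(93 + 1/(-61 + t(16)))*(-454) = (93 + 1/(-61 + 2*16*(44 + 16)))*(-454) = (93 + 1/(-61 + 2*16*60))*(-454) = (93 + 1/(-61 + 1920))*(-454) = (93 + 1/1859)*(-454) = (172888/1859)*(-454) = -78491152/1859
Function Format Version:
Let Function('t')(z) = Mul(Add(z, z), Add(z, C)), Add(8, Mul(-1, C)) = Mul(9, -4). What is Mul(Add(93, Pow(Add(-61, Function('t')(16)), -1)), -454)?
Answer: Rational(-78491152, 1859) ≈ -42222.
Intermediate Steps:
C = 44 (C = Add(8, Mul(-1, Mul(9, -4))) = Add(8, Mul(-1, -36)) = Add(8, 36) = 44)
Function('t')(z) = Mul(2, z, Add(44, z)) (Function('t')(z) = Mul(Add(z, z), Add(z, 44)) = Mul(Mul(2, z), Add(44, z)) = Mul(2, z, Add(44, z)))
Mul(Add(93, Pow(Add(-61, Function('t')(16)), -1)), -454) = Mul(Add(93, Pow(Add(-61, Mul(2, 16, Add(44, 16))), -1)), -454) = Mul(Add(93, Pow(Add(-61, Mul(2, 16, 60)), -1)), -454) = Mul(Add(93, Pow(Add(-61, 1920), -1)), -454) = Mul(Add(93, Pow(1859, -1)), -454) = Mul(Add(93, Rational(1, 1859)), -454) = Mul(Rational(172888, 1859), -454) = Rational(-78491152, 1859)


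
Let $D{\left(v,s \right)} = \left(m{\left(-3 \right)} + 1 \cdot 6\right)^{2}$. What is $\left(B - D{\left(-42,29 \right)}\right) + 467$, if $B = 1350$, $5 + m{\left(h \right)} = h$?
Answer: $1813$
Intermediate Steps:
$m{\left(h \right)} = -5 + h$
$D{\left(v,s \right)} = 4$ ($D{\left(v,s \right)} = \left(\left(-5 - 3\right) + 1 \cdot 6\right)^{2} = \left(-8 + 6\right)^{2} = \left(-2\right)^{2} = 4$)
$\left(B - D{\left(-42,29 \right)}\right) + 467 = \left(1350 - 4\right) + 467 = 1346 + 467 = 1813$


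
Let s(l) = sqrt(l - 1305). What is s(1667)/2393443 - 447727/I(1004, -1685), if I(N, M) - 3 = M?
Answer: 447727/1682 + sqrt(362)/2393443 ≈ 266.19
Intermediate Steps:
s(l) = sqrt(-1305 + l)
I(N, M) = 3 + M
s(1667)/2393443 - 447727/I(1004, -1685) = sqrt(-1305 + 1667)/2393443 - 447727/(3 - 1685) = sqrt(362)*(1/2393443) - 447727/(-1682) = sqrt(362)/2393443 - 447727*(-1/1682) = sqrt(362)/2393443 + 447727/1682 = 447727/1682 + sqrt(362)/2393443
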